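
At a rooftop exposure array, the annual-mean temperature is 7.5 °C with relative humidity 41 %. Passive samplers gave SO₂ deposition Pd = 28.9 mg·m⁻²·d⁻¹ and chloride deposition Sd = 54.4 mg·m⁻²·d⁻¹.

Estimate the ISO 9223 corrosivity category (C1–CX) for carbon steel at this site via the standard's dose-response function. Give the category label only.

C2

carbon steel: f(T) = +0.150·(T−10) [T≤10 °C] = -0.3750
  Pd branch = 1.77·Pd^0.52·e^(0.02·RH+f) = 15.88 μm/a
  Cl⁻ term: 0.102·54.4^0.62·exp(0.033·41+0.04·7.5) = 6.347
  r_corr = 15.88 + 6.347 = 22.23 μm/a
ISO 9223 Table 2 (carbon steel): 1.3 < 22.2 ≤ 25 μm/a ⇒ C2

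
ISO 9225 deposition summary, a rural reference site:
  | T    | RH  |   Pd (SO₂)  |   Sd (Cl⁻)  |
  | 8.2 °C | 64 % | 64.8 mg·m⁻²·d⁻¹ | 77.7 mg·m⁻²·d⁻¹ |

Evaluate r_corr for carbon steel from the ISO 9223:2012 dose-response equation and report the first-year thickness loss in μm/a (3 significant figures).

r_corr = 59.9 μm/a

carbon steel: temperature factor f = +0.150·(-1.8) = -0.2700
  SO₂ term: 1.77·64.8^0.52·exp(0.02·64-0.2700) = 42.52
  Sd branch = 0.102·Sd^0.62·e^(0.033·RH+0.04·T) = 17.39 μm/a
  sum: 42.52 + 17.39 → r_corr = 59.92 μm/a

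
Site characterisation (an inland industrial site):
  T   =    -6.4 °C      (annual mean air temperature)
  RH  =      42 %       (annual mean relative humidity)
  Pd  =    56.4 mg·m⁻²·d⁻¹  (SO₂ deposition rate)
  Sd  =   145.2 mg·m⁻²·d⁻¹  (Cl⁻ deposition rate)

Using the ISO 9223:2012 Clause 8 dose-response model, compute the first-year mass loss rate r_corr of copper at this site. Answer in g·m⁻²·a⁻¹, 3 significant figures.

r_corr = 1.37 g·m⁻²·a⁻¹

copper: temperature factor f = +0.126·(-16.4) = -2.0664
  SO₂ term: 0.0053·56.4^0.26·exp(0.059·42-2.0664) = 0.02282
  Cl⁻ term: 0.01025·145.2^0.27·exp(0.036·42+0.049·-6.4) = 0.1303
  r_corr = 0.02282 + 0.1303 = 0.1531 μm/a
Convert to mass loss: 0.1531 μm/a × 8.96 g/cm³ = 1.372 g·m⁻²·a⁻¹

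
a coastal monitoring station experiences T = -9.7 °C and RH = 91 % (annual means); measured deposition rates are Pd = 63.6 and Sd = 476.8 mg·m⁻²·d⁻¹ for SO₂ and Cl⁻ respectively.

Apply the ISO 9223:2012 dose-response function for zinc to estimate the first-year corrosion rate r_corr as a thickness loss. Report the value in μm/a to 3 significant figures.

zinc: f(T) = +0.038·(T−10) [T≤10 °C] = -0.7486
  Pd branch = 0.0129·Pd^0.44·e^(0.046·RH+f) = 2.494 μm/a
  Sd branch = 0.0175·Sd^0.57·e^(0.008·RH+0.085·T) = 0.5343 μm/a
  sum: 2.494 + 0.5343 → r_corr = 3.029 μm/a

r_corr = 3.03 μm/a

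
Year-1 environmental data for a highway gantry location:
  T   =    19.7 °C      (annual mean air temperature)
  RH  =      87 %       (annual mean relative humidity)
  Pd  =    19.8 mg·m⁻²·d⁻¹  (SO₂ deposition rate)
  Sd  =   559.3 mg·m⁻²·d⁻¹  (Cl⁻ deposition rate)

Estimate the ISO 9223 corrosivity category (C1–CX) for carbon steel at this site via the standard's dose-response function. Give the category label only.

carbon steel: temperature factor f = -0.054·(9.7) = -0.5238
  SO₂ term: 1.77·19.8^0.52·exp(0.02·87-0.5238) = 28.21
  Sd branch = 0.102·Sd^0.62·e^(0.033·RH+0.04·T) = 200.1 μm/a
  sum: 28.21 + 200.1 → r_corr = 228.3 μm/a
ISO 9223 Table 2 (carbon steel): 200 < 228 ≤ 700 μm/a ⇒ CX

CX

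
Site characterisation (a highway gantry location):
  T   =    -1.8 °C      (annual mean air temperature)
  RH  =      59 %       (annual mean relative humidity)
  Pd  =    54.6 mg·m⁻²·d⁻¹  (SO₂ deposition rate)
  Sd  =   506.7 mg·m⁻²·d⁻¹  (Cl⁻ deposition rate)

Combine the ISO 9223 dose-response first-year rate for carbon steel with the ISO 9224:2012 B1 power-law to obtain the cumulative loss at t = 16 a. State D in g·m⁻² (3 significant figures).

D(16) = 1.32e+03 g·m⁻²

carbon steel: T≤10 °C ⇒ hinge +0.150·(-1.8−10) = -1.7700
  SO₂ term: 1.77·54.6^0.52·exp(0.02·59-1.7700) = 7.854
  Sd branch = 0.102·Sd^0.62·e^(0.033·RH+0.04·T) = 31.61 μm/a
  sum: 7.854 + 31.61 → r_corr = 39.47 μm/a
Power-law: D(16) = r_corr · 16^0.523
  D(16) = 39.47 × 16^0.523 = 39.47 × 4.263 = 168.3 μm
  Mass loss = 168.3 μm × 7.85 g/cm³ = 1321 g·m⁻²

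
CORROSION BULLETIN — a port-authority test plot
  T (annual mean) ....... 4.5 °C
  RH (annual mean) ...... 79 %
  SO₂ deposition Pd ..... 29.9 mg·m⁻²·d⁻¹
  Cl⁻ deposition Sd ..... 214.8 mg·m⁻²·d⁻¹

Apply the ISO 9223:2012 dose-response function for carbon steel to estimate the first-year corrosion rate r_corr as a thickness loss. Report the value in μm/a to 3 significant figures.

carbon steel: T≤10 °C ⇒ hinge +0.150·(4.5−10) = -0.8250
  sulphur-dioxide contribution → 22.04 μm/a
  chloride contribution → 46.22 μm/a
  total first-year rate 68.26 μm/a

r_corr = 68.3 μm/a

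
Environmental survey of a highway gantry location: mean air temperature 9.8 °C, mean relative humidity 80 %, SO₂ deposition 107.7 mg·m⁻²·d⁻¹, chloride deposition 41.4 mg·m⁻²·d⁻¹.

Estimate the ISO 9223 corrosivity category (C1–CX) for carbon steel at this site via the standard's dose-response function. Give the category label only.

C5

carbon steel: T≤10 °C ⇒ hinge +0.150·(9.8−10) = -0.0300
  SO₂ term: 1.77·107.7^0.52·exp(0.02·80-0.0300) = 96.95
  Cl⁻ term: 0.102·41.4^0.62·exp(0.033·80+0.04·9.8) = 21.28
  sum: 96.95 + 21.28 → r_corr = 118.2 μm/a
118 μm/a falls in (80, 200] for carbon steel → category C5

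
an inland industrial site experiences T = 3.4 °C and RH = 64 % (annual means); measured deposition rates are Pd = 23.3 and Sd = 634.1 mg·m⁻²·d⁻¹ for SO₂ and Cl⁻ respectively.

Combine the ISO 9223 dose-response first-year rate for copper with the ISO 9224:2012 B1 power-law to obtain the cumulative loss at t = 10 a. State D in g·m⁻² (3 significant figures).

copper: f(T) = +0.126·(T−10) [T≤10 °C] = -0.8316
  SO₂ term: 0.0053·23.3^0.26·exp(0.059·64-0.8316) = 0.2283
  Sd branch = 0.01025·Sd^0.27·e^(0.036·RH+0.049·T) = 0.6923 μm/a
  sum: 0.2283 + 0.6923 → r_corr = 0.9206 μm/a
ISO 9224: D(t) = r_corr · t^b with b = 0.667 (copper, B1)
  D(10) = 0.9206 × 10^0.667 = 0.9206 × 4.645 = 4.276 μm
  Mass loss = 4.276 μm × 8.96 g/cm³ = 38.31 g·m⁻²

D(10) = 38.3 g·m⁻²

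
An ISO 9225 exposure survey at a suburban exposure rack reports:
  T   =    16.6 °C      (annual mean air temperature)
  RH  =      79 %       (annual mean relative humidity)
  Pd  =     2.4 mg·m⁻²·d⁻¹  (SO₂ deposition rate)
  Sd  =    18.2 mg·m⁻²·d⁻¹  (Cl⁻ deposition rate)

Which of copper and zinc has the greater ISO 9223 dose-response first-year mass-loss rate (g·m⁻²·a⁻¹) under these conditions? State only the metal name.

copper

copper: f(T) = -0.080·(T−10) [T>10 °C] = -0.5280
  sulphur-dioxide contribution → 0.415 μm/a
  chloride contribution → 0.8696 μm/a
  total first-year rate 1.285 μm/a
  mass loss = 1.285 μm/a × 8.96 g/cm³ = 11.51 g·m⁻²·a⁻¹
zinc: f(T) = -0.071·(T−10) [T>10 °C] = -0.4686
  sulphur-dioxide contribution → 0.4494 μm/a
  chloride contribution → 0.7056 μm/a
  total first-year rate 1.155 μm/a
  mass loss = 1.155 μm/a × 7.14 g/cm³ = 8.246 g·m⁻²·a⁻¹
Ordering by g·m⁻²·a⁻¹: copper (11.5) > zinc (8.25)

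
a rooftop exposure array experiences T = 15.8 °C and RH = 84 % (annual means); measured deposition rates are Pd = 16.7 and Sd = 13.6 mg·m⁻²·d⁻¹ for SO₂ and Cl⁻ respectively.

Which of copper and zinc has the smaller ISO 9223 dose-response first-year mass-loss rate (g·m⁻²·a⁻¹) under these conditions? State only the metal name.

copper: temperature factor f = -0.080·(5.8) = -0.4640
  SO₂ term: 0.0053·16.7^0.26·exp(0.059·84-0.4640) = 0.9841
  Sd branch = 0.01025·Sd^0.27·e^(0.036·RH+0.049·T) = 0.9254 μm/a
  r_corr = 0.9841 + 0.9254 = 1.909 μm/a
  mass loss = 1.909 μm/a × 8.96 g/cm³ = 17.11 g·m⁻²·a⁻¹
zinc: f(T) = -0.071·(T−10) [T>10 °C] = -0.4118
  Pd branch = 0.0129·Pd^0.44·e^(0.046·RH+f) = 1.406 μm/a
  Sd branch = 0.0175·Sd^0.57·e^(0.008·RH+0.085·T) = 0.5811 μm/a
  sum: 1.406 + 0.5811 → r_corr = 1.987 μm/a
  mass loss = 1.987 μm/a × 7.14 g/cm³ = 14.18 g·m⁻²·a⁻¹
Ordering by g·m⁻²·a⁻¹: copper (17.1) > zinc (14.2)

zinc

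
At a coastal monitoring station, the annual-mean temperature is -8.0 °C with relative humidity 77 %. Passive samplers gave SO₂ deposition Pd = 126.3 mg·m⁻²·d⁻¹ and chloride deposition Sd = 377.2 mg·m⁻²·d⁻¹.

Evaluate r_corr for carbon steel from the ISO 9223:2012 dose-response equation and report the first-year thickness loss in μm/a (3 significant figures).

carbon steel: temperature factor f = +0.150·(-18.0) = -2.7000
  Pd branch = 1.77·Pd^0.52·e^(0.02·RH+f) = 6.869 μm/a
  Cl⁻ term: 0.102·377.2^0.62·exp(0.033·77+0.04·-8.0) = 37.21
  sum: 6.869 + 37.21 → r_corr = 44.08 μm/a

r_corr = 44.1 μm/a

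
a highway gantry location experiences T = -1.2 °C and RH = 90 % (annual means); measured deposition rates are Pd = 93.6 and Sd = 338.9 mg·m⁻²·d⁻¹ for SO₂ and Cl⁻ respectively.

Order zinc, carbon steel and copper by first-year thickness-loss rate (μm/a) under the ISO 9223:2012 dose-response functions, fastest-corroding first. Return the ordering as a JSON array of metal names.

["carbon steel", "zinc", "copper"]

zinc: temperature factor f = +0.038·(-11.2) = -0.4256
  SO₂ term: 0.0129·93.6^0.44·exp(0.046·90-0.4256) = 3.9
  Cl⁻ term: 0.0175·338.9^0.57·exp(0.008·90+0.085·-1.2) = 0.8986
  sum: 3.9 + 0.8986 → r_corr = 4.799 μm/a
carbon steel: f(T) = +0.150·(T−10) [T≤10 °C] = -1.6800
  SO₂ term: 1.77·93.6^0.52·exp(0.02·90-1.6800) = 21.14
  Cl⁻ term: 0.102·338.9^0.62·exp(0.033·90+0.04·-1.2) = 70.19
  r_corr = 21.14 + 70.19 = 91.33 μm/a
copper: T≤10 °C ⇒ hinge +0.126·(-1.2−10) = -1.4112
  Pd branch = 0.0053·Pd^0.26·e^(0.059·RH+f) = 0.8512 μm/a
  Sd branch = 0.01025·Sd^0.27·e^(0.036·RH+0.049·T) = 1.19 μm/a
  r_corr = 0.8512 + 1.19 = 2.041 μm/a
Ordering by μm/a: carbon steel (91.3) > zinc (4.8) > copper (2.04)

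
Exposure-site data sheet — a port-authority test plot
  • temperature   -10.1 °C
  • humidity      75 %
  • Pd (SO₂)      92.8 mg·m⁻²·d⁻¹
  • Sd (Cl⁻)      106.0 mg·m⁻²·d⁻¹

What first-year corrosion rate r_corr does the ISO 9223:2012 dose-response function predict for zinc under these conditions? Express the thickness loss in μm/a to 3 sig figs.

r_corr = 1.58 μm/a

zinc: temperature factor f = +0.038·(-20.1) = -0.7638
  Pd branch = 0.0129·Pd^0.44·e^(0.046·RH+f) = 1.39 μm/a
  Sd branch = 0.0175·Sd^0.57·e^(0.008·RH+0.085·T) = 0.1928 μm/a
  r_corr = 1.39 + 0.1928 = 1.583 μm/a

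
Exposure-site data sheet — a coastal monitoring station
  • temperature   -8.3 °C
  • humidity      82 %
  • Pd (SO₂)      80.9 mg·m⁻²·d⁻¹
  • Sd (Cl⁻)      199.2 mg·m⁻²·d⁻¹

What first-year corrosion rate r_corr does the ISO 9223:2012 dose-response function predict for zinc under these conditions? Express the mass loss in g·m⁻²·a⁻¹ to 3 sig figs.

r_corr = 16.2 g·m⁻²·a⁻¹

zinc: temperature factor f = +0.038·(-18.3) = -0.6954
  SO₂ term: 0.0129·80.9^0.44·exp(0.046·82-0.6954) = 1.933
  Cl⁻ term: 0.0175·199.2^0.57·exp(0.008·82+0.085·-8.3) = 0.3405
  sum: 1.933 + 0.3405 → r_corr = 2.274 μm/a
Convert to mass loss: 2.274 μm/a × 7.14 g/cm³ = 16.23 g·m⁻²·a⁻¹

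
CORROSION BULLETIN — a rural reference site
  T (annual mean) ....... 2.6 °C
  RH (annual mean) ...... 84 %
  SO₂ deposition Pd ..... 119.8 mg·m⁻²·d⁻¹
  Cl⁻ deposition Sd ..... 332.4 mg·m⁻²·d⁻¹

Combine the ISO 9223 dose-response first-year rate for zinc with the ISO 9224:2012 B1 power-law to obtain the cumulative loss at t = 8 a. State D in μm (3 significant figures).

zinc: T≤10 °C ⇒ hinge +0.038·(2.6−10) = -0.2812
  SO₂ term: 0.0129·119.8^0.44·exp(0.046·84-0.2812) = 3.812
  Cl⁻ term: 0.0175·332.4^0.57·exp(0.008·84+0.085·2.6) = 1.17
  sum: 3.812 + 1.17 → r_corr = 4.982 μm/a
ISO 9224: D(t) = r_corr · t^b with b = 0.813 (zinc, B1)
  D(8) = 4.982 × 8^0.813 = 4.982 × 5.423 = 27.01 μm

D(8) = 27.0 μm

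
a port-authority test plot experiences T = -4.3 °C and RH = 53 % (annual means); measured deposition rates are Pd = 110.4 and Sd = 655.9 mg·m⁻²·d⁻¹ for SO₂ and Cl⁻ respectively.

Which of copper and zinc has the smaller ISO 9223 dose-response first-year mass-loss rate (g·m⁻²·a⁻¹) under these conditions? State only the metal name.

copper

copper: temperature factor f = +0.126·(-14.3) = -1.8018
  sulphur-dioxide contribution → 0.06776 μm/a
  chloride contribution → 0.3224 μm/a
  total first-year rate 0.3902 μm/a
  mass loss = 0.3902 μm/a × 8.96 g/cm³ = 3.496 g·m⁻²·a⁻¹
zinc: f(T) = +0.038·(T−10) [T≤10 °C] = -0.5434
  sulphur-dioxide contribution → 0.6797 μm/a
  chloride contribution → 0.7482 μm/a
  total first-year rate 1.428 μm/a
  mass loss = 1.428 μm/a × 7.14 g/cm³ = 10.2 g·m⁻²·a⁻¹
Ordering by g·m⁻²·a⁻¹: zinc (10.2) > copper (3.5)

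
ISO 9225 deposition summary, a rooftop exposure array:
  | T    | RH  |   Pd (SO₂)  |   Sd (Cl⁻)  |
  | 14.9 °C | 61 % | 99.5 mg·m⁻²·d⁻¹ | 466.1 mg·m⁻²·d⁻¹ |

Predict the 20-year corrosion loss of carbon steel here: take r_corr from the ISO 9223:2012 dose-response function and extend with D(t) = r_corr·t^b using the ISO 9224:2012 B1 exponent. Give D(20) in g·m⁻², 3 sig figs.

D(20) = 4.24e+03 g·m⁻²

carbon steel: T>10 °C ⇒ hinge -0.054·(14.9−10) = -0.2646
  SO₂ term: 1.77·99.5^0.52·exp(0.02·61-0.2646) = 50.32
  Cl⁻ term: 0.102·466.1^0.62·exp(0.033·61+0.04·14.9) = 62.54
  sum: 50.32 + 62.54 → r_corr = 112.9 μm/a
ISO 9224: D(t) = r_corr · t^b with b = 0.523 (carbon steel, B1)
  D(20) = 112.9 × 20^0.523 = 112.9 × 4.791 = 540.7 μm
  Mass loss = 540.7 μm × 7.85 g/cm³ = 4245 g·m⁻²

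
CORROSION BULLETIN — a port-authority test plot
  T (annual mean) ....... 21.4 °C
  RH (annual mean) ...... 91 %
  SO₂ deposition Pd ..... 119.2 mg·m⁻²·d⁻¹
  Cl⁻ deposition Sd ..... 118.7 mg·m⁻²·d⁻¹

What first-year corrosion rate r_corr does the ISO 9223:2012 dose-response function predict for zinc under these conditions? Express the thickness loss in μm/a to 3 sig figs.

zinc: f(T) = -0.071·(T−10) [T>10 °C] = -0.8094
  Pd branch = 0.0129·Pd^0.44·e^(0.046·RH+f) = 3.094 μm/a
  Sd branch = 0.0175·Sd^0.57·e^(0.008·RH+0.085·T) = 3.401 μm/a
  sum: 3.094 + 3.401 → r_corr = 6.496 μm/a

r_corr = 6.50 μm/a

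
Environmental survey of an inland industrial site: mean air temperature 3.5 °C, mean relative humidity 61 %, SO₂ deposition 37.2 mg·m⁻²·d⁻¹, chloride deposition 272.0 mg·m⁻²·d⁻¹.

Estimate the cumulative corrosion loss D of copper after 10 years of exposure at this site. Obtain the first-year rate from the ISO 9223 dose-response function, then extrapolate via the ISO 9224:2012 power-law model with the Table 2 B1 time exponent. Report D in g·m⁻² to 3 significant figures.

D(10) = 29.8 g·m⁻²

copper: f(T) = +0.126·(T−10) [T≤10 °C] = -0.8190
  sulphur-dioxide contribution → 0.2188 μm/a
  chloride contribution → 0.4969 μm/a
  ⇒ r_corr(copper) = 0.7156 μm/a
Long-term exponent b (ISO 9224 Table 2, B1) = 0.667
  D(10) = 0.7156 × 10^0.667 = 0.7156 × 4.645 = 3.324 μm
  Mass loss = 3.324 μm × 8.96 g/cm³ = 29.78 g·m⁻²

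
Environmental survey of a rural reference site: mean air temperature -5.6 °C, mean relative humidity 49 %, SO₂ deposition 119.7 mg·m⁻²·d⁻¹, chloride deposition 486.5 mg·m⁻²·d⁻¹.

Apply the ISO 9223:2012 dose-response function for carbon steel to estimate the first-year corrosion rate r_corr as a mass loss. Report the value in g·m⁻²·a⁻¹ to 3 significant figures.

carbon steel: temperature factor f = +0.150·(-15.6) = -2.3400
  sulphur-dioxide contribution → 5.469 μm/a
  chloride contribution → 19.04 μm/a
  ⇒ r_corr(carbon steel) = 24.5 μm/a
Convert to mass loss: 24.5 μm/a × 7.85 g/cm³ = 192.4 g·m⁻²·a⁻¹

r_corr = 192 g·m⁻²·a⁻¹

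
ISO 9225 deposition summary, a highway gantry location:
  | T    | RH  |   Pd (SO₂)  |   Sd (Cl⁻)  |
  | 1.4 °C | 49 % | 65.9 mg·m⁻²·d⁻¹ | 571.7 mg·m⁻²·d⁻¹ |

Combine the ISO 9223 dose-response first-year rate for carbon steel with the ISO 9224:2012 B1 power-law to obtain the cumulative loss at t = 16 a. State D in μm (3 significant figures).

D(16) = 168 μm

carbon steel: T≤10 °C ⇒ hinge +0.150·(1.4−10) = -1.2900
  Pd branch = 1.77·Pd^0.52·e^(0.02·RH+f) = 11.46 μm/a
  Cl⁻ term: 0.102·571.7^0.62·exp(0.033·49+0.04·1.4) = 27.84
  sum: 11.46 + 27.84 → r_corr = 39.3 μm/a
Power-law: D(16) = r_corr · 16^0.523
  D(16) = 39.3 × 16^0.523 = 39.3 × 4.263 = 167.5 μm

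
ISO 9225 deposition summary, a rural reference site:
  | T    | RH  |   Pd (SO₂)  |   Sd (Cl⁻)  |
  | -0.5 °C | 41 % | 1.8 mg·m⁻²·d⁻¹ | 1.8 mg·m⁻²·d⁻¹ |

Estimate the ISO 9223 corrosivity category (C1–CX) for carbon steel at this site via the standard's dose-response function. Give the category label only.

carbon steel: T≤10 °C ⇒ hinge +0.150·(-0.5−10) = -1.5750
  SO₂ term: 1.77·1.8^0.52·exp(0.02·41-1.5750) = 1.129
  Cl⁻ term: 0.102·1.8^0.62·exp(0.033·41+0.04·-0.5) = 0.5569
  sum: 1.129 + 0.5569 → r_corr = 1.686 μm/a
Category bounds: 1.3…25 μm/a bracket r_corr ⇒ C2

C2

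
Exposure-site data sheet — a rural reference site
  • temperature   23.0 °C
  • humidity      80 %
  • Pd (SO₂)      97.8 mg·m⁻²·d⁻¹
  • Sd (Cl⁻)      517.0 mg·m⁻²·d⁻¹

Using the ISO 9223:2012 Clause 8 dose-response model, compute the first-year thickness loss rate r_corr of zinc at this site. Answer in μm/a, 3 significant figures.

zinc: f(T) = -0.071·(T−10) [T>10 °C] = -0.9230
  SO₂ term: 0.0129·97.8^0.44·exp(0.046·80-0.9230) = 1.526
  Cl⁻ term: 0.0175·517.0^0.57·exp(0.008·80+0.085·23.0) = 8.255
  r_corr = 1.526 + 8.255 = 9.782 μm/a

r_corr = 9.78 μm/a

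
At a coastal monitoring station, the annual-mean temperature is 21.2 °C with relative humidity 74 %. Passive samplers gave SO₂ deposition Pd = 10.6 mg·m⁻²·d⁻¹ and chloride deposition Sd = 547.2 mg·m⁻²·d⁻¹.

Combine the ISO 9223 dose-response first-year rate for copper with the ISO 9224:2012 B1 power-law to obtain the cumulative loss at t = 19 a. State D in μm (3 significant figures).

D(19) = 18.5 μm

copper: temperature factor f = -0.080·(11.2) = -0.8960
  Pd branch = 0.0053·Pd^0.26·e^(0.059·RH+f) = 0.3147 μm/a
  Sd branch = 0.01025·Sd^0.27·e^(0.036·RH+0.049·T) = 2.281 μm/a
  sum: 0.3147 + 2.281 → r_corr = 2.596 μm/a
Long-term exponent b (ISO 9224 Table 2, B1) = 0.667
  D(19) = 2.596 × 19^0.667 = 2.596 × 7.127 = 18.5 μm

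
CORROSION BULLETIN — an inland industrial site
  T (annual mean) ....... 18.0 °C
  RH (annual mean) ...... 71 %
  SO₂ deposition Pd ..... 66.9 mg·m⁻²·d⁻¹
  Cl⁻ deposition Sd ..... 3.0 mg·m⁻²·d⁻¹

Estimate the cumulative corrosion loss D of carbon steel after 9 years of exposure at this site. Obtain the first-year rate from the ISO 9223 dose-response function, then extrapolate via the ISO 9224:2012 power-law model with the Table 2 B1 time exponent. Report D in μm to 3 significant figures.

carbon steel: f(T) = -0.054·(T−10) [T>10 °C] = -0.4320
  sulphur-dioxide contribution → 42.29 μm/a
  chloride contribution → 4.312 μm/a
  ⇒ r_corr(carbon steel) = 46.61 μm/a
Power-law: D(9) = r_corr · 9^0.523
  D(9) = 46.61 × 9^0.523 = 46.61 × 3.156 = 147.1 μm

D(9) = 147 μm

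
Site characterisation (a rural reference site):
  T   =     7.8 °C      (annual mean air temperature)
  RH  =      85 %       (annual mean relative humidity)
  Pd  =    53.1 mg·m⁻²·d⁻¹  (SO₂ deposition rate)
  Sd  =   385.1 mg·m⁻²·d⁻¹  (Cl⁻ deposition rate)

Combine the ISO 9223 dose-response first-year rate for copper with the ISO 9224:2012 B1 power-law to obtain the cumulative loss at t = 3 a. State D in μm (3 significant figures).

D(3) = 6.86 μm

copper: f(T) = +0.126·(T−10) [T≤10 °C] = -0.2772
  SO₂ term: 0.0053·53.1^0.26·exp(0.059·85-0.2772) = 1.7
  Cl⁻ term: 0.01025·385.1^0.27·exp(0.036·85+0.049·7.8) = 1.599
  sum: 1.7 + 1.599 → r_corr = 3.298 μm/a
ISO 9224: D(t) = r_corr · t^b with b = 0.667 (copper, B1)
  D(3) = 3.298 × 3^0.667 = 3.298 × 2.081 = 6.864 μm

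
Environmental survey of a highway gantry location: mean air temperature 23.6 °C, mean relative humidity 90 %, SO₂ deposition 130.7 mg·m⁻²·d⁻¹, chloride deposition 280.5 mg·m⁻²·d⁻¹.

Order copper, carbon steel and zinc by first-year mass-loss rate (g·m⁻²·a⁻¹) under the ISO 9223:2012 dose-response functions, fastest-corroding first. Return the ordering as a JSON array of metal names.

copper: f(T) = -0.080·(T−10) [T>10 °C] = -1.0880
  sulphur-dioxide contribution → 1.283 μm/a
  chloride contribution → 3.811 μm/a
  ⇒ r_corr(copper) = 5.093 μm/a
  mass loss = 5.093 μm/a × 8.96 g/cm³ = 45.64 g·m⁻²·a⁻¹
carbon steel: f(T) = -0.054·(T−10) [T>10 °C] = -0.7344
  sulphur-dioxide contribution → 64.75 μm/a
  chloride contribution → 168.3 μm/a
  ⇒ r_corr(carbon steel) = 233.1 μm/a
  mass loss = 233.1 μm/a × 7.85 g/cm³ = 1830 g·m⁻²·a⁻¹
zinc: temperature factor f = -0.071·(13.6) = -0.9656
  sulphur-dioxide contribution → 2.633 μm/a
  chloride contribution → 6.641 μm/a
  ⇒ r_corr(zinc) = 9.274 μm/a
  mass loss = 9.274 μm/a × 7.14 g/cm³ = 66.21 g·m⁻²·a⁻¹
Ordering by g·m⁻²·a⁻¹: carbon steel (1830) > zinc (66.2) > copper (45.6)

["carbon steel", "zinc", "copper"]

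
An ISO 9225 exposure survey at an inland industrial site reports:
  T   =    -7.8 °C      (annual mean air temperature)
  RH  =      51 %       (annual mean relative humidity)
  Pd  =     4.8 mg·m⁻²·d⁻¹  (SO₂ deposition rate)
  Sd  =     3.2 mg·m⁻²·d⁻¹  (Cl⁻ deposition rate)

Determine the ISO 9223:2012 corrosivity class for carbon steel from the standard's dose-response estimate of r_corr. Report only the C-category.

carbon steel: T≤10 °C ⇒ hinge +0.150·(-7.8−10) = -2.6700
  SO₂ term: 1.77·4.8^0.52·exp(0.02·51-2.6700) = 0.7685
  Cl⁻ term: 0.102·3.2^0.62·exp(0.033·51+0.04·-7.8) = 0.8264
  r_corr = 0.7685 + 0.8264 = 1.595 μm/a
1.59 μm/a falls in (1.3, 25] for carbon steel → category C2

C2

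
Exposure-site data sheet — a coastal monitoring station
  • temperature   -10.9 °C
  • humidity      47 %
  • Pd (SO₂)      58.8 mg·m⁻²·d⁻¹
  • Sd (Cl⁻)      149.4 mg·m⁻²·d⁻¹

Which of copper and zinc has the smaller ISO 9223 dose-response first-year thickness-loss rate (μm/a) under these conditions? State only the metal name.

copper

copper: f(T) = +0.126·(T−10) [T≤10 °C] = -2.6334
  Pd branch = 0.0053·Pd^0.26·e^(0.059·RH+f) = 0.01758 μm/a
  Cl⁻ term: 0.01025·149.4^0.27·exp(0.036·47+0.049·-10.9) = 0.1261
  sum: 0.01758 + 0.1261 → r_corr = 0.1437 μm/a
zinc: temperature factor f = +0.038·(-20.9) = -0.7942
  SO₂ term: 0.0129·58.8^0.44·exp(0.046·47-0.7942) = 0.3042
  Sd branch = 0.0175·Sd^0.57·e^(0.008·RH+0.085·T) = 0.1751 μm/a
  r_corr = 0.3042 + 0.1751 = 0.4793 μm/a
Ordering by μm/a: zinc (0.479) > copper (0.144)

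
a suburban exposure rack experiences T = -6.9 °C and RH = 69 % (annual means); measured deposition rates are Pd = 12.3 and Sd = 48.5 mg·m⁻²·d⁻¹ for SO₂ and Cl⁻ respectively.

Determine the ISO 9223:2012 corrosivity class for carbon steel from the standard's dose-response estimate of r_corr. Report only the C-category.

C2

carbon steel: T≤10 °C ⇒ hinge +0.150·(-6.9−10) = -2.5350
  SO₂ term: 1.77·12.3^0.52·exp(0.02·69-2.5350) = 2.056
  Sd branch = 0.102·Sd^0.62·e^(0.033·RH+0.04·T) = 8.371 μm/a
  r_corr = 2.056 + 8.371 = 10.43 μm/a
ISO 9223 Table 2 (carbon steel): 1.3 < 10.4 ≤ 25 μm/a ⇒ C2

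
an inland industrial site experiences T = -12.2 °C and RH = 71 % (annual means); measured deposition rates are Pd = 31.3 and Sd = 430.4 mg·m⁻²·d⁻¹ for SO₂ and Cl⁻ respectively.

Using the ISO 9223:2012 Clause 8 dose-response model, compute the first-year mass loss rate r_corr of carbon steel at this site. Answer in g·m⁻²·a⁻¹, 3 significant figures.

r_corr = 232 g·m⁻²·a⁻¹

carbon steel: f(T) = +0.150·(T−10) [T≤10 °C] = -3.3300
  sulphur-dioxide contribution → 1.571 μm/a
  chloride contribution → 28 μm/a
  ⇒ r_corr(carbon steel) = 29.57 μm/a
Convert to mass loss: 29.57 μm/a × 7.85 g/cm³ = 232.2 g·m⁻²·a⁻¹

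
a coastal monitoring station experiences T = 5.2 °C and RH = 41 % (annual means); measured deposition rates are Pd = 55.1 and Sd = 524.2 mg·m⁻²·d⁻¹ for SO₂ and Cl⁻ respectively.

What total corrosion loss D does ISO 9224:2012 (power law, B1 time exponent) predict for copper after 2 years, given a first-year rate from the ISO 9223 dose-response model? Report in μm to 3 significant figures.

D(2) = 0.645 μm

copper: T≤10 °C ⇒ hinge +0.126·(5.2−10) = -0.6048
  Pd branch = 0.0053·Pd^0.26·e^(0.059·RH+f) = 0.09223 μm/a
  Cl⁻ term: 0.01025·524.2^0.27·exp(0.036·41+0.049·5.2) = 0.3138
  sum: 0.09223 + 0.3138 → r_corr = 0.406 μm/a
ISO 9224: D(t) = r_corr · t^b with b = 0.667 (copper, B1)
  D(2) = 0.406 × 2^0.667 = 0.406 × 1.588 = 0.6447 μm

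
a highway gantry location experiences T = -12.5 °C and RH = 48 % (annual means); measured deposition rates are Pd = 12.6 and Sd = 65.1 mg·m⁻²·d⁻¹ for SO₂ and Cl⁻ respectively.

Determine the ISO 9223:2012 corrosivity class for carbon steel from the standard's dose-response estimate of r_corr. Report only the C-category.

C2

carbon steel: T≤10 °C ⇒ hinge +0.150·(-12.5−10) = -3.3750
  Pd branch = 1.77·Pd^0.52·e^(0.02·RH+f) = 0.5907 μm/a
  Cl⁻ term: 0.102·65.1^0.62·exp(0.033·48+0.04·-12.5) = 4.016
  r_corr = 0.5907 + 4.016 = 4.607 μm/a
Category bounds: 1.3…25 μm/a bracket r_corr ⇒ C2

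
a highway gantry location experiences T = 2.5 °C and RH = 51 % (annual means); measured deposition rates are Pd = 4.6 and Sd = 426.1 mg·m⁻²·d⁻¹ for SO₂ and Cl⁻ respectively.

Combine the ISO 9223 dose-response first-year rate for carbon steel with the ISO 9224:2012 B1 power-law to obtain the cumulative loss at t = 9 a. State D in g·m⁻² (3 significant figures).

D(9) = 729 g·m⁻²

carbon steel: T≤10 °C ⇒ hinge +0.150·(2.5−10) = -1.1250
  Pd branch = 1.77·Pd^0.52·e^(0.02·RH+f) = 3.524 μm/a
  Sd branch = 0.102·Sd^0.62·e^(0.033·RH+0.04·T) = 25.9 μm/a
  r_corr = 3.524 + 25.9 = 29.42 μm/a
ISO 9224: D(t) = r_corr · t^b with b = 0.523 (carbon steel, B1)
  D(9) = 29.42 × 9^0.523 = 29.42 × 3.156 = 92.84 μm
  Mass loss = 92.84 μm × 7.85 g/cm³ = 728.8 g·m⁻²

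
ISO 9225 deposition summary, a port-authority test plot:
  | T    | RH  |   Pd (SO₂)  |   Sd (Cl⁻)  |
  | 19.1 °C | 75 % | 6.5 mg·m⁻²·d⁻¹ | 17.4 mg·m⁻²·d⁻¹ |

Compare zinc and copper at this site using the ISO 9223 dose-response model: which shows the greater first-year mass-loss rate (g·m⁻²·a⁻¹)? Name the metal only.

zinc: temperature factor f = -0.071·(9.1) = -0.6461
  Pd branch = 0.0129·Pd^0.44·e^(0.046·RH+f) = 0.4853 μm/a
  Sd branch = 0.0175·Sd^0.57·e^(0.008·RH+0.085·T) = 0.8238 μm/a
  sum: 0.4853 + 0.8238 → r_corr = 1.309 μm/a
  mass loss = 1.309 μm/a × 7.14 g/cm³ = 9.347 g·m⁻²·a⁻¹
copper: T>10 °C ⇒ hinge -0.080·(19.1−10) = -0.7280
  SO₂ term: 0.0053·6.5^0.26·exp(0.059·75-0.7280) = 0.3477
  Sd branch = 0.01025·Sd^0.27·e^(0.036·RH+0.049·T) = 0.8409 μm/a
  r_corr = 0.3477 + 0.8409 = 1.189 μm/a
  mass loss = 1.189 μm/a × 8.96 g/cm³ = 10.65 g·m⁻²·a⁻¹
Ordering by g·m⁻²·a⁻¹: copper (10.6) > zinc (9.35)

copper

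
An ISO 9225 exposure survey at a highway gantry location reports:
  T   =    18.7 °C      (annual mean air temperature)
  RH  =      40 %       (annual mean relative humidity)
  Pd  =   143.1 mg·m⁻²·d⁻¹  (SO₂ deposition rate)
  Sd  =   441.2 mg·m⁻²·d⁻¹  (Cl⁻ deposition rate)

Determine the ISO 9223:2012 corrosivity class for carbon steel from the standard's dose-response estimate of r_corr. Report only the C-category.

carbon steel: f(T) = -0.054·(T−10) [T>10 °C] = -0.4698
  SO₂ term: 1.77·143.1^0.52·exp(0.02·40-0.4698) = 32.53
  Sd branch = 0.102·Sd^0.62·e^(0.033·RH+0.04·T) = 35.19 μm/a
  r_corr = 32.53 + 35.19 = 67.72 μm/a
ISO 9223 Table 2 (carbon steel): 50 < 67.7 ≤ 80 μm/a ⇒ C4

C4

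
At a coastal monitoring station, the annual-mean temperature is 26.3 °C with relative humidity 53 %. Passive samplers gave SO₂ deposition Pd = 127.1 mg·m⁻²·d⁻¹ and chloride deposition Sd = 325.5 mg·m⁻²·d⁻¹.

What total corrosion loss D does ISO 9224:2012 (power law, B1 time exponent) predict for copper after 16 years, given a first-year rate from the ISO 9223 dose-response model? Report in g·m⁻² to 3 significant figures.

D(16) = 74.6 g·m⁻²

copper: f(T) = -0.080·(T−10) [T>10 °C] = -1.3040
  SO₂ term: 0.0053·127.1^0.26·exp(0.059·53-1.3040) = 0.1156
  Sd branch = 0.01025·Sd^0.27·e^(0.036·RH+0.049·T) = 1.195 μm/a
  r_corr = 0.1156 + 1.195 = 1.311 μm/a
Long-term exponent b (ISO 9224 Table 2, B1) = 0.667
  D(16) = 1.311 × 16^0.667 = 1.311 × 6.355 = 8.331 μm
  Mass loss = 8.331 μm × 8.96 g/cm³ = 74.64 g·m⁻²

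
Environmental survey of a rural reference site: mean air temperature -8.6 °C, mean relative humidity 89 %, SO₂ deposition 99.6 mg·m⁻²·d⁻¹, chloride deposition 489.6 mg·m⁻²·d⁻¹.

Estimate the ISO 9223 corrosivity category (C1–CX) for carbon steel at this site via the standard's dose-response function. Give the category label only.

C4

carbon steel: temperature factor f = +0.150·(-18.6) = -2.7900
  SO₂ term: 1.77·99.6^0.52·exp(0.02·89-2.7900) = 7.054
  Cl⁻ term: 0.102·489.6^0.62·exp(0.033·89+0.04·-8.6) = 63.45
  sum: 7.054 + 63.45 → r_corr = 70.5 μm/a
70.5 μm/a falls in (50, 80] for carbon steel → category C4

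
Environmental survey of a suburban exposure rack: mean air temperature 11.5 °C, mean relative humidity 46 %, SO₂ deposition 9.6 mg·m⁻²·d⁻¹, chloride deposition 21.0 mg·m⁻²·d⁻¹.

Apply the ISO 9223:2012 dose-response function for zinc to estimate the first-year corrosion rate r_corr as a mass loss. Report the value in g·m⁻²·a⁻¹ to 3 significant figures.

zinc: T>10 °C ⇒ hinge -0.071·(11.5−10) = -0.1065
  sulphur-dioxide contribution → 0.2603 μm/a
  chloride contribution → 0.3811 μm/a
  total first-year rate 0.6414 μm/a
Convert to mass loss: 0.6414 μm/a × 7.14 g/cm³ = 4.58 g·m⁻²·a⁻¹

r_corr = 4.58 g·m⁻²·a⁻¹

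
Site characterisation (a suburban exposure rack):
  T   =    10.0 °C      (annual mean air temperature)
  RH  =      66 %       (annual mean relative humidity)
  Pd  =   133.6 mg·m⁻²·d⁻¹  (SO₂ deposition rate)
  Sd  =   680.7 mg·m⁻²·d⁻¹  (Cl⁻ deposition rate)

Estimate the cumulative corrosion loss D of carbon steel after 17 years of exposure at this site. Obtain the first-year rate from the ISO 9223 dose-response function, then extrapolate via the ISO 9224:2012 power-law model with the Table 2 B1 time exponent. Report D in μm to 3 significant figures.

D(17) = 709 μm

carbon steel: T≤10 °C ⇒ hinge +0.150·(10.0−10) = +0.0000
  sulphur-dioxide contribution → 84.46 μm/a
  chloride contribution → 76.67 μm/a
  total first-year rate 161.1 μm/a
Long-term exponent b (ISO 9224 Table 2, B1) = 0.523
  D(17) = 161.1 × 17^0.523 = 161.1 × 4.401 = 709.1 μm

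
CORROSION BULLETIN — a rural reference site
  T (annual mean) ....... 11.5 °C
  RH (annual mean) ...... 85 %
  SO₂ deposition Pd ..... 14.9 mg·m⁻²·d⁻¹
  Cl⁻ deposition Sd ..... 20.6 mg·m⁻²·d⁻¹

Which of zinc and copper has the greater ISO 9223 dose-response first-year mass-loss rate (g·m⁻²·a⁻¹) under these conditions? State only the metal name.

zinc: f(T) = -0.071·(T−10) [T>10 °C] = -0.1065
  sulphur-dioxide contribution → 1.899 μm/a
  chloride contribution → 0.515 μm/a
  ⇒ r_corr(zinc) = 2.414 μm/a
  mass loss = 2.414 μm/a × 7.14 g/cm³ = 17.24 g·m⁻²·a⁻¹
copper: T>10 °C ⇒ hinge -0.080·(11.5−10) = -0.1200
  sulphur-dioxide contribution → 1.429 μm/a
  chloride contribution → 0.8692 μm/a
  ⇒ r_corr(copper) = 2.299 μm/a
  mass loss = 2.299 μm/a × 8.96 g/cm³ = 20.6 g·m⁻²·a⁻¹
Ordering by g·m⁻²·a⁻¹: copper (20.6) > zinc (17.2)

copper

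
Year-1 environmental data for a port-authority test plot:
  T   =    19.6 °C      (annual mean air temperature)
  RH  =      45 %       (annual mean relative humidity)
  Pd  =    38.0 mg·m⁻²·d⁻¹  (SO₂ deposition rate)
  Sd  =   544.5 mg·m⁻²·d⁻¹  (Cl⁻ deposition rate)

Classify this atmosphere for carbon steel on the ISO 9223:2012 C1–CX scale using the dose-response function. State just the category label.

carbon steel: T>10 °C ⇒ hinge -0.054·(19.6−10) = -0.5184
  Pd branch = 1.77·Pd^0.52·e^(0.02·RH+f) = 17.19 μm/a
  Cl⁻ term: 0.102·544.5^0.62·exp(0.033·45+0.04·19.6) = 49.02
  sum: 17.19 + 49.02 → r_corr = 66.2 μm/a
ISO 9223 Table 2 (carbon steel): 50 < 66.2 ≤ 80 μm/a ⇒ C4

C4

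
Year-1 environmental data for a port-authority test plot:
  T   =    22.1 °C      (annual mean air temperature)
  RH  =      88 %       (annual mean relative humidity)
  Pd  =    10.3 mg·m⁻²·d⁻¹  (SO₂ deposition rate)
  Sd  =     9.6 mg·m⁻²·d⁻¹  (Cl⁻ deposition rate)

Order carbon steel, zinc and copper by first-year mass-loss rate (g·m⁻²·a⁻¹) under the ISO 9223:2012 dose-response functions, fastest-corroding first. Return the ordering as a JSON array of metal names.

["carbon steel", "copper", "zinc"]

carbon steel: f(T) = -0.054·(T−10) [T>10 °C] = -0.6534
  SO₂ term: 1.77·10.3^0.52·exp(0.02·88-0.6534) = 18
  Cl⁻ term: 0.102·9.6^0.62·exp(0.033·88+0.04·22.1) = 18.31
  r_corr = 18 + 18.31 = 36.31 μm/a
  mass loss = 36.31 μm/a × 7.85 g/cm³ = 285 g·m⁻²·a⁻¹
zinc: T>10 °C ⇒ hinge -0.071·(22.1−10) = -0.8591
  SO₂ term: 0.0129·10.3^0.44·exp(0.046·88-0.8591) = 0.8733
  Cl⁻ term: 0.0175·9.6^0.57·exp(0.008·88+0.085·22.1) = 0.8404
  r_corr = 0.8733 + 0.8404 = 1.714 μm/a
  mass loss = 1.714 μm/a × 7.14 g/cm³ = 12.24 g·m⁻²·a⁻¹
copper: T>10 °C ⇒ hinge -0.080·(22.1−10) = -0.9680
  SO₂ term: 0.0053·10.3^0.26·exp(0.059·88-0.9680) = 0.6639
  Sd branch = 0.01025·Sd^0.27·e^(0.036·RH+0.049·T) = 1.325 μm/a
  sum: 0.6639 + 1.325 → r_corr = 1.988 μm/a
  mass loss = 1.988 μm/a × 8.96 g/cm³ = 17.82 g·m⁻²·a⁻¹
Ordering by g·m⁻²·a⁻¹: carbon steel (285) > copper (17.8) > zinc (12.2)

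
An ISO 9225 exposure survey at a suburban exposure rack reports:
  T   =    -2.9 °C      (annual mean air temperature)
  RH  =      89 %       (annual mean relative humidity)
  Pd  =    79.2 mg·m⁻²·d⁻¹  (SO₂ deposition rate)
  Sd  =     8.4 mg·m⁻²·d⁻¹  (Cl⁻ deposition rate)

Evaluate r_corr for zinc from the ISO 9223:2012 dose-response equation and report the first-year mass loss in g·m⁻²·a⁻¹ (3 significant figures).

zinc: T≤10 °C ⇒ hinge +0.038·(-2.9−10) = -0.4902
  SO₂ term: 0.0129·79.2^0.44·exp(0.046·89-0.4902) = 3.244
  Cl⁻ term: 0.0175·8.4^0.57·exp(0.008·89+0.085·-2.9) = 0.09377
  sum: 3.244 + 0.09377 → r_corr = 3.338 μm/a
Convert to mass loss: 3.338 μm/a × 7.14 g/cm³ = 23.83 g·m⁻²·a⁻¹

r_corr = 23.8 g·m⁻²·a⁻¹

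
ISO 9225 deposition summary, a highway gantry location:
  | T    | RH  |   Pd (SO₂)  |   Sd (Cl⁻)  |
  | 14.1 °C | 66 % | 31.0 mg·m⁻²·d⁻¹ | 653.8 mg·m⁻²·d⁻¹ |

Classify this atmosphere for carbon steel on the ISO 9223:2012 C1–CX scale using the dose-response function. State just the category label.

C5

carbon steel: temperature factor f = -0.054·(4.1) = -0.2214
  sulphur-dioxide contribution → 31.67 μm/a
  chloride contribution → 88.11 μm/a
  ⇒ r_corr(carbon steel) = 119.8 μm/a
ISO 9223 Table 2 (carbon steel): 80 < 120 ≤ 200 μm/a ⇒ C5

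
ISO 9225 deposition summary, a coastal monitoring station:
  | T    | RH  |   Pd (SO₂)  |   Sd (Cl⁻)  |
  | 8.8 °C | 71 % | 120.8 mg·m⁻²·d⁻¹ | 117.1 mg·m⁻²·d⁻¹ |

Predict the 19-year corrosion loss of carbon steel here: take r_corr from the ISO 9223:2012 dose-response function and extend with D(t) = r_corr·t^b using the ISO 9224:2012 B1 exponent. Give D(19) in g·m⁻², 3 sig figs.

carbon steel: T≤10 °C ⇒ hinge +0.150·(8.8−10) = -0.1800
  SO₂ term: 1.77·120.8^0.52·exp(0.02·71-0.1800) = 73.99
  Cl⁻ term: 0.102·117.1^0.62·exp(0.033·71+0.04·8.8) = 28.94
  r_corr = 73.99 + 28.94 = 102.9 μm/a
ISO 9224: D(t) = r_corr · t^b with b = 0.523 (carbon steel, B1)
  D(19) = 102.9 × 19^0.523 = 102.9 × 4.664 = 480.1 μm
  Mass loss = 480.1 μm × 7.85 g/cm³ = 3769 g·m⁻²

D(19) = 3.77e+03 g·m⁻²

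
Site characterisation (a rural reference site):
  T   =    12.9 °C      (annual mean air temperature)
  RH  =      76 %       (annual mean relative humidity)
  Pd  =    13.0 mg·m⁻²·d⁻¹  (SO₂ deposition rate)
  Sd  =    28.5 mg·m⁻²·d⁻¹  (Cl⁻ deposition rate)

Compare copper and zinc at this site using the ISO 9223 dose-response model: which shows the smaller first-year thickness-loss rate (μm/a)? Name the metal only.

copper

copper: f(T) = -0.080·(T−10) [T>10 °C] = -0.2320
  SO₂ term: 0.0053·13.0^0.26·exp(0.059·76-0.2320) = 0.7253
  Sd branch = 0.01025·Sd^0.27·e^(0.036·RH+0.049·T) = 0.735 μm/a
  r_corr = 0.7253 + 0.735 = 1.46 μm/a
zinc: temperature factor f = -0.071·(2.9) = -0.2059
  SO₂ term: 0.0129·13.0^0.44·exp(0.046·76-0.2059) = 1.071
  Cl⁻ term: 0.0175·28.5^0.57·exp(0.008·76+0.085·12.9) = 0.6495
  sum: 1.071 + 0.6495 → r_corr = 1.72 μm/a
Ordering by μm/a: zinc (1.72) > copper (1.46)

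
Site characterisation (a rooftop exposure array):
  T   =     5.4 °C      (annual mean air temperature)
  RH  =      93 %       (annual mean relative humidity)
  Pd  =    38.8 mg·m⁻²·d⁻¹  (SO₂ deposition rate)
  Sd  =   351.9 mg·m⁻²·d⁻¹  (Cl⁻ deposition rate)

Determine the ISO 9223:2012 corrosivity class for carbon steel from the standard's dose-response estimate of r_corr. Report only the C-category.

C5

carbon steel: T≤10 °C ⇒ hinge +0.150·(5.4−10) = -0.6900
  Pd branch = 1.77·Pd^0.52·e^(0.02·RH+f) = 38.22 μm/a
  Cl⁻ term: 0.102·351.9^0.62·exp(0.033·93+0.04·5.4) = 103.3
  r_corr = 38.22 + 103.3 = 141.5 μm/a
142 μm/a falls in (80, 200] for carbon steel → category C5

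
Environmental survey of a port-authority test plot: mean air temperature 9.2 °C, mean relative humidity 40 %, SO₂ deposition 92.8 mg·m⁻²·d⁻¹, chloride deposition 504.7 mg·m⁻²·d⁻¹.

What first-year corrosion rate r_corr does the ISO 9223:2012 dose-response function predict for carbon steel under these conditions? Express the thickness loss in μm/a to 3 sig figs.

r_corr = 63.0 μm/a

carbon steel: f(T) = +0.150·(T−10) [T≤10 °C] = -0.1200
  sulphur-dioxide contribution → 36.85 μm/a
  chloride contribution → 26.16 μm/a
  ⇒ r_corr(carbon steel) = 63 μm/a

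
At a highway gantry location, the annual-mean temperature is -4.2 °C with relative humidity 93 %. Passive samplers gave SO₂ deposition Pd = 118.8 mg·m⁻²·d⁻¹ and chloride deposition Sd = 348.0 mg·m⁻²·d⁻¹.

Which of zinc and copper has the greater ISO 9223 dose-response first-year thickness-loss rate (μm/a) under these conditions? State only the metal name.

zinc: T≤10 °C ⇒ hinge +0.038·(-4.2−10) = -0.5396
  SO₂ term: 0.0129·118.8^0.44·exp(0.046·93-0.5396) = 4.437
  Sd branch = 0.0175·Sd^0.57·e^(0.008·RH+0.085·T) = 0.7241 μm/a
  r_corr = 4.437 + 0.7241 = 5.161 μm/a
copper: T≤10 °C ⇒ hinge +0.126·(-4.2−10) = -1.7892
  SO₂ term: 0.0053·118.8^0.26·exp(0.059·93-1.7892) = 0.7407
  Sd branch = 0.01025·Sd^0.27·e^(0.036·RH+0.049·T) = 1.152 μm/a
  sum: 0.7407 + 1.152 → r_corr = 1.893 μm/a
Ordering by μm/a: zinc (5.16) > copper (1.89)

zinc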